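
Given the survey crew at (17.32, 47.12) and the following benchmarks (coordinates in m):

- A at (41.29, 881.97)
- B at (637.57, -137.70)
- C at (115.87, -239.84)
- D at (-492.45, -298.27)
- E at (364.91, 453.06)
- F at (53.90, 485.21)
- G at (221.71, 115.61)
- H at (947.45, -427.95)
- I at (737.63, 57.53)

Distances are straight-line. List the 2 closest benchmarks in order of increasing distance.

G, C

Distances from (17.32, 47.12):
A: √((23.97)² + (834.85)²) = √(574.5609 + 696974.5225) = 835.19 m
B: √((620.25)² + (-184.82)²) = √(384710.0625 + 34158.4324) = 647.20 m
C: √((98.55)² + (-286.96)²) = √(9712.1025 + 82346.0416) = 303.41 m
D: √((-509.77)² + (-345.39)²) = √(259865.4529 + 119294.2521) = 615.76 m
E: √((347.59)² + (405.94)²) = √(120818.8081 + 164787.2836) = 534.42 m
F: √((36.58)² + (438.09)²) = √(1338.0964 + 191922.8481) = 439.61 m
G: √((204.39)² + (68.49)²) = √(41775.2721 + 4690.8801) = 215.56 m
H: √((930.13)² + (-475.07)²) = √(865141.8169 + 225691.5049) = 1044.43 m
I: √((720.31)² + (10.41)²) = √(518846.4961 + 108.3681) = 720.39 m
Sorted: G (215.56 m) < C (303.41 m) < F (439.61 m) < E (534.42 m) < …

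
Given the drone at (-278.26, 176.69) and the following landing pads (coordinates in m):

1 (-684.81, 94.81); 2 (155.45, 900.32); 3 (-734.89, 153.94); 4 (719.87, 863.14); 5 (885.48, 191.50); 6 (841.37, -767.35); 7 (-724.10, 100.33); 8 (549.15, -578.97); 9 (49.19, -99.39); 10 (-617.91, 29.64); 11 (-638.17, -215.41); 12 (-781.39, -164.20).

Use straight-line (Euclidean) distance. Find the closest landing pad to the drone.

Distances from (-278.26, 176.69):
1: √((-406.55)² + (-81.88)²) = √(165282.9025 + 6704.3344) = 414.71 m
2: √((433.71)² + (723.63)²) = √(188104.3641 + 523640.3769) = 843.65 m
3: √((-456.63)² + (-22.75)²) = √(208510.9569 + 517.5625) = 457.20 m
4: √((998.13)² + (686.45)²) = √(996263.4969 + 471213.6025) = 1211.39 m
5: √((1163.74)² + (14.81)²) = √(1354290.7876 + 219.3361) = 1163.83 m
6: √((1119.63)² + (-944.04)²) = √(1253571.3369 + 891211.5216) = 1464.51 m
7: √((-445.84)² + (-76.36)²) = √(198773.3056 + 5830.8496) = 452.33 m
8: √((827.41)² + (-755.66)²) = √(684607.3081 + 571022.0356) = 1120.55 m
9: √((327.45)² + (-276.08)²) = √(107223.5025 + 76220.1664) = 428.30 m
10: √((-339.65)² + (-147.05)²) = √(115362.1225 + 21623.7025) = 370.12 m
11: √((-359.91)² + (-392.10)²) = √(129535.2081 + 153742.4100) = 532.24 m
12: √((-503.13)² + (-340.89)²) = √(253139.7969 + 116205.9921) = 607.74 m
Minimum: 10 at 370.12 m.

10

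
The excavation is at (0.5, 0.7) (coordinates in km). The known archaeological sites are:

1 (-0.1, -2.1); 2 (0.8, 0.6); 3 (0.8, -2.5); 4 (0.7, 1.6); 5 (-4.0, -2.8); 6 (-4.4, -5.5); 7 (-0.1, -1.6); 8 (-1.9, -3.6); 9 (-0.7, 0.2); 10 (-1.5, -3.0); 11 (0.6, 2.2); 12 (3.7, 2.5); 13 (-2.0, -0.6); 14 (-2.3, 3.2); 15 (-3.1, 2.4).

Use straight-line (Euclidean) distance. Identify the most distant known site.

Distances from (0.5, 0.7):
1: √((-0.6)² + (-2.8)²) = √(0.360 + 7.840) = 2.9 km
2: √((0.3)² + (-0.1)²) = √(0.090 + 0.010) = 0.3 km
3: √((0.3)² + (-3.2)²) = √(0.090 + 10.240) = 3.2 km
4: √((0.2)² + (0.9)²) = √(0.040 + 0.810) = 0.9 km
5: √((-4.5)² + (-3.5)²) = √(20.250 + 12.250) = 5.7 km
6: √((-4.9)² + (-6.2)²) = √(24.010 + 38.440) = 7.9 km
7: √((-0.6)² + (-2.3)²) = √(0.360 + 5.290) = 2.4 km
8: √((-2.4)² + (-4.3)²) = √(5.760 + 18.490) = 4.9 km
9: √((-1.2)² + (-0.5)²) = √(1.440 + 0.250) = 1.3 km
10: √((-2.0)² + (-3.7)²) = √(4.000 + 13.690) = 4.2 km
11: √((0.1)² + (1.5)²) = √(0.010 + 2.250) = 1.5 km
12: √((3.2)² + (1.8)²) = √(10.240 + 3.240) = 3.7 km
13: √((-2.5)² + (-1.3)²) = √(6.250 + 1.690) = 2.8 km
14: √((-2.8)² + (2.5)²) = √(7.840 + 6.250) = 3.8 km
15: √((-3.6)² + (1.7)²) = √(12.960 + 2.890) = 4.0 km
Maximum: 6 at 7.9 km.

6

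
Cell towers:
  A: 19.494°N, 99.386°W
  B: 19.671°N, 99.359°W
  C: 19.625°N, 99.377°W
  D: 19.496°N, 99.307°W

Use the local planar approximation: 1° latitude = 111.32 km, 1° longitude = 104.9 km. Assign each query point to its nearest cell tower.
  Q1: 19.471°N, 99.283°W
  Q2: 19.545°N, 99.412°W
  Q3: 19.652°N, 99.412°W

Q1 at 19.471°N, 99.283°W:
  A: √((0.023·111.32)² + (-0.103·104.9)²) = √(6.55544 + 116.74154) = 11.104 km
  B: √((0.200·111.32)² + (-0.076·104.9)²) = √(495.68570 + 63.55916) = 23.648 km
  C: √((0.154·111.32)² + (-0.094·104.9)²) = √(293.89205 + 97.23143) = 19.777 km
  D: √((0.025·111.32)² + (-0.024·104.9)²) = √(7.74509 + 6.33831) = 3.753 km
  → nearest: D (3.753 km)
Q2 at 19.545°N, 99.412°W:
  A: √((-0.051·111.32)² + (0.026·104.9)²) = √(32.23196 + 7.43871) = 6.298 km
  B: √((0.126·111.32)² + (0.053·104.9)²) = √(196.73765 + 30.91026) = 15.088 km
  C: √((0.080·111.32)² + (0.035·104.9)²) = √(79.30971 + 13.47991) = 9.633 km
  D: √((-0.049·111.32)² + (0.105·104.9)²) = √(29.75353 + 121.31921) = 12.291 km
  → nearest: A (6.298 km)
Q3 at 19.652°N, 99.412°W:
  A: √((-0.158·111.32)² + (0.026·104.9)²) = √(309.35744 + 7.43871) = 17.799 km
  B: √((0.019·111.32)² + (0.053·104.9)²) = √(4.47356 + 30.91026) = 5.948 km
  C: √((-0.027·111.32)² + (0.035·104.9)²) = √(9.03387 + 13.47991) = 4.745 km
  D: √((-0.156·111.32)² + (0.105·104.9)²) = √(301.57518 + 121.31921) = 20.564 km
  → nearest: C (4.745 km)

Q1→D; Q2→A; Q3→C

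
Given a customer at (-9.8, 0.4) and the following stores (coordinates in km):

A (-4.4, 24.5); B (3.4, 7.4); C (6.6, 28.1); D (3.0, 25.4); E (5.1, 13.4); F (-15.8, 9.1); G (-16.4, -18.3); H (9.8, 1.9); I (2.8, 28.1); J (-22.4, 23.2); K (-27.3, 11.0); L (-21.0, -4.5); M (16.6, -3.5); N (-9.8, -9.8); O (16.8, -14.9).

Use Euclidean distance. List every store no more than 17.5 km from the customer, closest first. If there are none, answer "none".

N, F, L, B

Distances from (-9.8, 0.4):
A: √((5.4)² + (24.1)²) = √(29.1600 + 580.8100) = 24.70 km
B: √((13.2)² + (7.0)²) = √(174.2400 + 49.0000) = 14.94 km
C: √((16.4)² + (27.7)²) = √(268.9600 + 767.2900) = 32.19 km
D: √((12.8)² + (25.0)²) = √(163.8400 + 625.0000) = 28.09 km
E: √((14.9)² + (13.0)²) = √(222.0100 + 169.0000) = 19.77 km
F: √((-6.0)² + (8.7)²) = √(36.0000 + 75.6900) = 10.57 km
G: √((-6.6)² + (-18.7)²) = √(43.5600 + 349.6900) = 19.83 km
H: √((19.6)² + (1.5)²) = √(384.1600 + 2.2500) = 19.66 km
I: √((12.6)² + (27.7)²) = √(158.7600 + 767.2900) = 30.43 km
J: √((-12.6)² + (22.8)²) = √(158.7600 + 519.8400) = 26.05 km
K: √((-17.5)² + (10.6)²) = √(306.2500 + 112.3600) = 20.46 km
L: √((-11.2)² + (-4.9)²) = √(125.4400 + 24.0100) = 12.22 km
M: √((26.4)² + (-3.9)²) = √(696.9600 + 15.2100) = 26.69 km
N: √((0.0)² + (-10.2)²) = √(0.0000 + 104.0400) = 10.20 km
O: √((26.6)² + (-15.3)²) = √(707.5600 + 234.0900) = 30.69 km
Threshold 17.5 km: N (10.20 km), F (10.57 km), L (12.22 km), B (14.94 km) are within range.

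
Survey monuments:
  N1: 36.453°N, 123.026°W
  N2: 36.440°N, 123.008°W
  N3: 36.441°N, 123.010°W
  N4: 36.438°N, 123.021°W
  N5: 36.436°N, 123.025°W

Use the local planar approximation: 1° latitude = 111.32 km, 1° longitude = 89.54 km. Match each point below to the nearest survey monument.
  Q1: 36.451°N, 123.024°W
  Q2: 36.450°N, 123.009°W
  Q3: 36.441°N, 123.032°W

Q1→N1; Q2→N3; Q3→N5

Q1 at 36.451°N, 123.024°W:
  N1: 0.286 km
  N2: 1.885 km
  N3: 1.676 km
  N4: 1.472 km
  N5: 1.672 km
  → nearest: N1 (0.286 km)
Q2 at 36.450°N, 123.009°W:
  N1: 1.558 km
  N2: 1.117 km
  N3: 1.006 km
  N4: 1.714 km
  N5: 2.117 km
  → nearest: N3 (1.006 km)
Q3 at 36.441°N, 123.032°W:
  N1: 1.440 km
  N2: 2.152 km
  N3: 1.970 km
  N4: 1.040 km
  N5: 0.838 km
  → nearest: N5 (0.838 km)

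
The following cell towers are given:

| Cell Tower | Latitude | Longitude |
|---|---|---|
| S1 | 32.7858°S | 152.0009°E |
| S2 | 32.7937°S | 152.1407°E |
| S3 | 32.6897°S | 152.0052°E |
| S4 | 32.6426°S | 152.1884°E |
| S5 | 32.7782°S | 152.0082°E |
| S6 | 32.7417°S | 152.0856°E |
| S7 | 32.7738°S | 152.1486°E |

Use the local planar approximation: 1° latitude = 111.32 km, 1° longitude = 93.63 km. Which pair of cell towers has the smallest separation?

S1 and S5

Pairwise distances:
S1–S2: 13.1190 km
S1–S3: 10.7054 km
S1–S4: 23.7132 km
S1–S5: 1.0876 km
S1–S6: 9.3270 km
S1–S7: 13.8935 km
S2–S3: 17.1753 km
S2–S4: 17.4033 km
S2–S5: 12.5254 km
S2–S6: 7.7540 km
S2–S7: 2.3355 km
S3–S4: 17.9365 km
S3–S5: 9.8558 km
S3–S6: 9.4962 km
S3–S7: 16.3682 km
S4–S5: 22.6391 km
S4–S6: 14.6405 km
S4–S7: 15.0731 km
S5–S6: 8.3083 km
S5–S7: 13.1548 km
S6–S7: 6.8966 km
Closest pair: S1–S5 at 1.0876 km.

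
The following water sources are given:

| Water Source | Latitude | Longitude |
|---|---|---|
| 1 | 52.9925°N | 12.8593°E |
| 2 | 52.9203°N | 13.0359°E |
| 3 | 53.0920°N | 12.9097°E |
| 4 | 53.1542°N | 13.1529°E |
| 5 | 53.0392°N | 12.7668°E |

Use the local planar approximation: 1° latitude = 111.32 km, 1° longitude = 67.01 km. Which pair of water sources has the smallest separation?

1 and 5

Pairwise distances:
1–2: 14.3053 km
1–3: 11.5798 km
1–4: 26.6662 km
1–5: 8.0899 km
2–3: 20.9009 km
2–4: 27.1925 km
2–5: 22.3687 km
3–4: 17.7068 km
3–5: 11.2357 km
4–5: 28.8665 km
Closest pair: 1–5 at 8.0899 km.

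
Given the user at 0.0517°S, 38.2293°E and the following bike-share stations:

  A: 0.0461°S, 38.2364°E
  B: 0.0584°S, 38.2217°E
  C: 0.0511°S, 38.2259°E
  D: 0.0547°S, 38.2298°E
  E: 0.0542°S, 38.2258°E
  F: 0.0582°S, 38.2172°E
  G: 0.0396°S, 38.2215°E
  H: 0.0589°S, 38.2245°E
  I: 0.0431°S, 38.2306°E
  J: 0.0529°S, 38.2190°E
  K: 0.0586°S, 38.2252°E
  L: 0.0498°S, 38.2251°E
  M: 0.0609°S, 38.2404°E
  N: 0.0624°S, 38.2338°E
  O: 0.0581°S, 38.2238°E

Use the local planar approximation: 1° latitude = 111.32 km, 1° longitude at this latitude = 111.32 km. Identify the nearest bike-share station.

Distances from 0.0517°S, 38.2293°E:
A: 1.0066 km
B: 1.1279 km
C: 0.3843 km
D: 0.3386 km
E: 0.4788 km
F: 1.5290 km
G: 1.6026 km
H: 0.9633 km
I: 0.9682 km
J: 1.1544 km
K: 0.8935 km
L: 0.5132 km
M: 1.6049 km
N: 1.2922 km
O: 0.9394 km
Minimum: D at 0.3386 km.

D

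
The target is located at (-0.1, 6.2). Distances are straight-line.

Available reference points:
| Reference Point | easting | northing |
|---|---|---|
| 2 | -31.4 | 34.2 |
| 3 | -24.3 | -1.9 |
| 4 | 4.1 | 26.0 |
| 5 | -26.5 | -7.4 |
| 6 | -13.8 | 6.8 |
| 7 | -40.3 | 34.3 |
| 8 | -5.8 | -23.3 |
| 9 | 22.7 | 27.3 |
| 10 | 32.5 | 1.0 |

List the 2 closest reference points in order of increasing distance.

Distances from (-0.1, 6.2):
2: √((-31.3)² + (28.0)²) = √(979.690 + 784.000) = 42.0
3: √((-24.2)² + (-8.1)²) = √(585.640 + 65.610) = 25.5
4: √((4.2)² + (19.8)²) = √(17.640 + 392.040) = 20.2
5: √((-26.4)² + (-13.6)²) = √(696.960 + 184.960) = 29.7
6: √((-13.7)² + (0.6)²) = √(187.690 + 0.360) = 13.7
7: √((-40.2)² + (28.1)²) = √(1616.040 + 789.610) = 49.0
8: √((-5.7)² + (-29.5)²) = √(32.490 + 870.250) = 30.0
9: √((22.8)² + (21.1)²) = √(519.840 + 445.210) = 31.1
10: √((32.6)² + (-5.2)²) = √(1062.760 + 27.040) = 33.0
Sorted: 6 (13.7) < 4 (20.2) < 3 (25.5) < 5 (29.7) < …

6, 4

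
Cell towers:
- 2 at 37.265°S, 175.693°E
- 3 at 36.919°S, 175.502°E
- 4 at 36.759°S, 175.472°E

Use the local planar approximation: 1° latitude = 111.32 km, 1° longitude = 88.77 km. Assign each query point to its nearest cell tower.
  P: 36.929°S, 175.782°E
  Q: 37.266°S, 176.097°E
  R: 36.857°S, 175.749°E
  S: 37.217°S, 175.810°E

P→3; Q→2; R→3; S→2

P at 36.929°S, 175.782°E:
  2: √((-0.336·111.32)² + (-0.089·88.77)²) = √(1399.02331 + 62.41837) = 38.229 km
  3: √((0.010·111.32)² + (-0.280·88.77)²) = √(1.23921 + 617.80085) = 24.881 km
  4: √((0.170·111.32)² + (-0.310·88.77)²) = √(358.13292 + 757.27885) = 33.398 km
  → nearest: 3 (24.881 km)
Q at 37.266°S, 176.097°E:
  2: √((0.001·111.32)² + (-0.404·88.77)²) = √(0.01239 + 1286.16051) = 35.863 km
  3: √((0.347·111.32)² + (-0.595·88.77)²) = √(1492.12547 + 2789.75697) = 65.436 km
  4: √((0.507·111.32)² + (-0.625·88.77)²) = √(3185.38781 + 3078.16910) = 79.143 km
  → nearest: 2 (35.863 km)
R at 36.857°S, 175.749°E:
  2: √((-0.408·111.32)² + (-0.056·88.77)²) = √(2062.84559 + 24.71203) = 45.690 km
  3: √((-0.062·111.32)² + (-0.247·88.77)²) = √(47.63540 + 480.75781) = 22.987 km
  4: √((0.098·111.32)² + (-0.277·88.77)²) = √(119.01414 + 604.63318) = 26.901 km
  → nearest: 3 (22.987 km)
S at 37.217°S, 175.810°E:
  2: √((-0.048·111.32)² + (-0.117·88.77)²) = √(28.55150 + 107.87087) = 11.680 km
  3: √((0.298·111.32)² + (-0.308·88.77)²) = √(1100.47181 + 747.53903) = 42.988 km
  4: √((0.458·111.32)² + (-0.338·88.77)²) = √(2599.42536 + 900.25562) = 59.158 km
  → nearest: 2 (11.680 km)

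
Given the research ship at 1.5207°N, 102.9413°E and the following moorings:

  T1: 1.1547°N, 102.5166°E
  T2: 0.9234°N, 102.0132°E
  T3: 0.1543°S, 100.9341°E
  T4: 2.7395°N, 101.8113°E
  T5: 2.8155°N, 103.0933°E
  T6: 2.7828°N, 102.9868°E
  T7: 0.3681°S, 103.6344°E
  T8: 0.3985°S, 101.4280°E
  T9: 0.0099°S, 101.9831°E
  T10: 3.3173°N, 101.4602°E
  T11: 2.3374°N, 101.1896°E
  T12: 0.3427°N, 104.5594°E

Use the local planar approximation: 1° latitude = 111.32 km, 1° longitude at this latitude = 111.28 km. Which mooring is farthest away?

Distances from 1.5207°N, 102.9413°E:
T1: √((-0.3660·111.32)² + (-0.4247·111.28)²) = √(1660.001827 + 2233.565825) = 62.3985 km
T2: √((-0.5973·111.32)² + (-0.9281·111.28)²) = √(4421.111061 + 10666.545231) = 122.8318 km
T3: √((-1.6750·111.32)² + (-2.0072·111.28)²) = √(34767.704521 + 49890.232813) = 290.9604 km
T4: √((1.2188·111.32)² + (-1.1300·111.28)²) = √(18408.198400 + 15812.157113) = 184.9874 km
T5: √((1.2948·111.32)² + (0.1520·111.28)²) = √(20775.513974 + 286.102340) = 145.1262 km
T6: √((1.2621·111.32)² + (0.0455·111.28)²) = √(19739.399141 + 25.636399) = 140.5882 km
T7: √((-1.8888·111.32)² + (0.6931·111.28)²) = √(44209.778954 + 5948.754299) = 223.9610 km
T8: √((-1.9192·111.32)² + (-1.5133·111.28)²) = √(45644.333013 + 28358.568083) = 272.0347 km
T9: √((-1.5306·111.32)² + (-0.9582·111.28)²) = √(29031.522579 + 11369.636159) = 201.0004 km
T10: √((1.7966·111.32)² + (-1.4811·111.28)²) = √(39999.004806 + 27164.580199) = 259.1594 km
T11: √((0.8167·111.32)² + (-1.7517·111.28)²) = √(8265.545226 + 37997.383656) = 215.0882 km
T12: √((-1.1780·111.32)² + (1.6181·111.28)²) = √(17196.377734 + 32422.384345) = 222.7527 km
Maximum: T3 at 290.9604 km.

T3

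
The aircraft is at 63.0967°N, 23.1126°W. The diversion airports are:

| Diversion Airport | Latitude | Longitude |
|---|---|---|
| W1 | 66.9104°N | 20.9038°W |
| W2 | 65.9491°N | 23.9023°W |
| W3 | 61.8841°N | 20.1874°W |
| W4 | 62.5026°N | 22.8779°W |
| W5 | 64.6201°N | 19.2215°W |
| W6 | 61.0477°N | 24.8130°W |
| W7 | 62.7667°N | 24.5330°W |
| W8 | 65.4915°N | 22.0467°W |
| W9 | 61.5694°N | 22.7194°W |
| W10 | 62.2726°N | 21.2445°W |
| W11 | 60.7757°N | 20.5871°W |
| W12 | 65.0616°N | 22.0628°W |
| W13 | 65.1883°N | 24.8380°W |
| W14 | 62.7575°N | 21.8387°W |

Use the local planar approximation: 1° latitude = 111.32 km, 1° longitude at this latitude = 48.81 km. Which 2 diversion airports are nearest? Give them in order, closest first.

W4, W14

Distances from 63.0967°N, 23.1126°W:
W1: 438.0165 km
W2: 319.8601 km
W3: 196.4872 km
W4: 67.1200 km
W5: 254.6181 km
W6: 242.7254 km
W7: 78.4609 km
W8: 271.6184 km
W9: 171.0988 km
W10: 129.3451 km
W11: 286.2733 km
W12: 224.6544 km
W13: 247.5995 km
W14: 72.7464 km
Sorted: W4 (67.1200 km) < W14 (72.7464 km) < W7 (78.4609 km) < W10 (129.3451 km) < …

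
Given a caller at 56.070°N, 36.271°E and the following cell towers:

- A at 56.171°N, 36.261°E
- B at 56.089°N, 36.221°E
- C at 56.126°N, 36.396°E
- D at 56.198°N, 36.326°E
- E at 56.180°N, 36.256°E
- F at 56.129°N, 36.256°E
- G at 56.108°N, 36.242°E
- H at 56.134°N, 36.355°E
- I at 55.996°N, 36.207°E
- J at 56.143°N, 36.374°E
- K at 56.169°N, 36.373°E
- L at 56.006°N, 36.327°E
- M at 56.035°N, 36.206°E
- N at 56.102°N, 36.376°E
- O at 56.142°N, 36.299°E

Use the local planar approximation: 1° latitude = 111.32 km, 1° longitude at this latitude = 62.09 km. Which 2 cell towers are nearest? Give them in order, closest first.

B, G

Distances from 56.070°N, 36.271°E:
A: √((0.101·111.32)² + (-0.010·62.09)²) = √(126.41224 + 0.38552) = 11.260 km
B: √((0.019·111.32)² + (-0.050·62.09)²) = √(4.47356 + 9.63792) = 3.757 km
C: √((0.056·111.32)² + (0.125·62.09)²) = √(38.86176 + 60.23700) = 9.955 km
D: √((0.128·111.32)² + (0.055·62.09)²) = √(203.03286 + 11.66188) = 14.652 km
E: √((0.110·111.32)² + (-0.015·62.09)²) = √(149.94492 + 0.86741) = 12.281 km
F: √((0.059·111.32)² + (-0.015·62.09)²) = √(43.13705 + 0.86741) = 6.634 km
G: √((0.038·111.32)² + (-0.029·62.09)²) = √(17.89425 + 3.24220) = 4.597 km
H: √((0.064·111.32)² + (0.084·62.09)²) = √(50.75822 + 27.20207) = 8.830 km
I: √((-0.074·111.32)² + (-0.064·62.09)²) = √(67.85937 + 15.79077) = 9.146 km
J: √((0.073·111.32)² + (0.103·62.09)²) = √(66.03773 + 40.89948) = 10.341 km
K: √((0.099·111.32)² + (0.102·62.09)²) = √(121.45539 + 40.10917) = 12.711 km
L: √((-0.064·111.32)² + (0.056·62.09)²) = √(50.75822 + 12.08981) = 7.928 km
M: √((-0.035·111.32)² + (-0.065·62.09)²) = √(15.18037 + 16.28809) = 5.610 km
N: √((0.032·111.32)² + (0.105·62.09)²) = √(12.68955 + 42.50323) = 7.429 km
O: √((0.072·111.32)² + (0.028·62.09)²) = √(64.24087 + 3.02245) = 8.201 km
Sorted: B (3.757 km) < G (4.597 km) < M (5.610 km) < F (6.634 km) < …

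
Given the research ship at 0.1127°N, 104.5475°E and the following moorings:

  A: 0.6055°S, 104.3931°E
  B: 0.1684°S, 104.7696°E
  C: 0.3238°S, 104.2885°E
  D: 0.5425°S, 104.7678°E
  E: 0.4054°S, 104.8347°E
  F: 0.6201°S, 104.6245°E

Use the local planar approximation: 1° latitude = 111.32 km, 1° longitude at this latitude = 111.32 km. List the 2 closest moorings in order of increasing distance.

Distances from 0.1127°N, 104.5475°E:
A: √((-0.7182·111.32)² + (-0.1544·111.32)²) = √(6392.006338 + 295.420744) = 81.7767 km
B: √((-0.2811·111.32)² + (0.2221·111.32)²) = √(979.192518 + 611.284681) = 39.8808 km
C: √((-0.4365·111.32)² + (-0.2590·111.32)²) = √(2361.102774 + 831.277304) = 56.5012 km
D: √((-0.6552·111.32)² + (0.2203·111.32)²) = √(5319.786130 + 601.416570) = 76.9494 km
E: √((-0.5181·111.32)² + (0.2872·111.32)²) = √(3326.393167 + 1022.151491) = 65.9435 km
F: √((-0.7328·111.32)² + (0.0770·111.32)²) = √(6654.528917 + 73.473012) = 82.0244 km
Sorted: B (39.8808 km) < C (56.5012 km) < E (65.9435 km) < D (76.9494 km) < …

B, C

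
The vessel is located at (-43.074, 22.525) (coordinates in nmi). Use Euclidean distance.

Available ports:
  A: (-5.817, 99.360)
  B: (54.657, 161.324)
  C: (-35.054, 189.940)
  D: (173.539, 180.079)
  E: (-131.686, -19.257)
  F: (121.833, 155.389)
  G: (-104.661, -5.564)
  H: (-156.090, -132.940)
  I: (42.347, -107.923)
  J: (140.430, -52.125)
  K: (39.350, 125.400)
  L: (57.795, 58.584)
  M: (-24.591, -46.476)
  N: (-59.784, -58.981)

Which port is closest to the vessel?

Distances from (-43.074, 22.525):
A: √((37.257)² + (76.835)²) = √(1388.08405 + 5903.61723) = 85.391 nmi
B: √((97.731)² + (138.799)²) = √(9551.34836 + 19265.16240) = 169.754 nmi
C: √((8.020)² + (167.415)²) = √(64.32040 + 28027.78222) = 167.607 nmi
D: √((216.613)² + (157.554)²) = √(46921.19177 + 24823.26292) = 267.852 nmi
E: √((-88.612)² + (-41.782)²) = √(7852.08654 + 1745.73552) = 97.968 nmi
F: √((164.907)² + (132.864)²) = √(27194.31865 + 17652.84250) = 211.771 nmi
G: √((-61.587)² + (-28.089)²) = √(3792.95857 + 788.99192) = 67.690 nmi
H: √((-113.016)² + (-155.465)²) = √(12772.61626 + 24169.36623) = 192.203 nmi
I: √((85.421)² + (-130.448)²) = √(7296.74724 + 17016.68070) = 155.928 nmi
J: √((183.504)² + (-74.650)²) = √(33673.71802 + 5572.62250) = 198.107 nmi
K: √((82.424)² + (102.875)²) = √(6793.71578 + 10583.26562) = 131.822 nmi
L: √((100.869)² + (36.059)²) = √(10174.55516 + 1300.25148) = 107.121 nmi
M: √((18.483)² + (-69.001)²) = √(341.62129 + 4761.13800) = 71.434 nmi
N: √((-16.710)² + (-81.506)²) = √(279.22410 + 6643.22804) = 83.201 nmi
Minimum: G at 67.690 nmi.

G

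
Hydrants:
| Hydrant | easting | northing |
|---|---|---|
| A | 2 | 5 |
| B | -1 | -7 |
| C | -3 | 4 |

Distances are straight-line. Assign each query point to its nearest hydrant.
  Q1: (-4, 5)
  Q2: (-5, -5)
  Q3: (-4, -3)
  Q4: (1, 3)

Q1 at (-4, 5):
  A: 6.0
  B: 12.4
  C: 1.4
  → nearest: C (1.4)
Q2 at (-5, -5):
  A: 12.2
  B: 4.5
  C: 9.2
  → nearest: B (4.5)
Q3 at (-4, -3):
  A: 10.0
  B: 5.0
  C: 7.1
  → nearest: B (5.0)
Q4 at (1, 3):
  A: 2.2
  B: 10.2
  C: 4.1
  → nearest: A (2.2)

Q1→C; Q2→B; Q3→B; Q4→A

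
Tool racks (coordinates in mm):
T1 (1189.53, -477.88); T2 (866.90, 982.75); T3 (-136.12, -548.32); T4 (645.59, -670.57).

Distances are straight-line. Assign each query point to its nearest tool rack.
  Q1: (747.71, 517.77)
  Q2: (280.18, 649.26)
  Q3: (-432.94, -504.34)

Q1 at (747.71, 517.77):
  T1: 1089.28 mm
  T2: 480.01 mm
  T3: 1384.81 mm
  T4: 1192.72 mm
  → nearest: T2 (480.01 mm)
Q2 at (280.18, 649.26):
  T1: 1448.23 mm
  T2: 674.87 mm
  T3: 1267.87 mm
  T4: 1369.48 mm
  → nearest: T2 (674.87 mm)
Q3 at (-432.94, -504.34):
  T1: 1622.69 mm
  T2: 1975.10 mm
  T3: 300.06 mm
  T4: 1091.27 mm
  → nearest: T3 (300.06 mm)

Q1→T2; Q2→T2; Q3→T3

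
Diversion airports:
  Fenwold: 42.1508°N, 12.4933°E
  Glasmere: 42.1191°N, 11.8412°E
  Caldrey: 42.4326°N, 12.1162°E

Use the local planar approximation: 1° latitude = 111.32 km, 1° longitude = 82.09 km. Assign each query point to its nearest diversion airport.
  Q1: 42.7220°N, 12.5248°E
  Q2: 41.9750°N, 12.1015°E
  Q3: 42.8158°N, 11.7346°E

Q1→Caldrey; Q2→Glasmere; Q3→Caldrey

Q1 at 42.7220°N, 12.5248°E:
  Fenwold: √((-0.5712·111.32)² + (-0.0315·82.09)²) = √(4043.177361 + 6.686543) = 63.6385 km
  Glasmere: √((-0.6029·111.32)² + (-0.6836·82.09)²) = √(4504.400137 + 3149.086712) = 87.4842 km
  Caldrey: √((-0.2894·111.32)² + (-0.4086·82.09)²) = √(1037.871171 + 1125.064020) = 46.5074 km
  → nearest: Caldrey (46.5074 km)
Q2 at 41.9750°N, 12.1015°E:
  Fenwold: √((0.1758·111.32)² + (0.3918·82.09)²) = √(382.987092 + 1034.449692) = 37.6489 km
  Glasmere: √((0.1441·111.32)² + (-0.2603·82.09)²) = √(257.320482 + 456.592578) = 26.7192 km
  Caldrey: √((0.4576·111.32)² + (0.0147·82.09)²) = √(2594.886860 + 1.456180) = 50.9543 km
  → nearest: Glasmere (26.7192 km)
Q3 at 42.8158°N, 11.7346°E:
  Fenwold: √((-0.6650·111.32)² + (0.7587·82.09)²) = √(5480.115173 + 3879.008037) = 96.7426 km
  Glasmere: √((-0.6967·111.32)² + (0.1066·82.09)²) = √(6015.033029 + 76.576396) = 78.0488 km
  Caldrey: √((-0.3832·111.32)² + (0.3816·82.09)²) = √(1819.689948 + 981.289707) = 52.9243 km
  → nearest: Caldrey (52.9243 km)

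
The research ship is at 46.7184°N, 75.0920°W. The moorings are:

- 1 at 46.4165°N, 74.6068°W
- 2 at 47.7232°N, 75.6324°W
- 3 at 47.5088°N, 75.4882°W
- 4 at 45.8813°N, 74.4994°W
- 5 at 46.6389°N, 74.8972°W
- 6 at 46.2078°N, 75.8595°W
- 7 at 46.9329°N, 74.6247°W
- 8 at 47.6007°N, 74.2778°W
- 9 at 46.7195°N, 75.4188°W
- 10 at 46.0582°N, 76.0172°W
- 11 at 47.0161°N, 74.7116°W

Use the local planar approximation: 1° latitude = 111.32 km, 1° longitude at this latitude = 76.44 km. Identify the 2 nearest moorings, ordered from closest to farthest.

5, 9

Distances from 46.7184°N, 75.0920°W:
1: 50.0503 km
2: 119.2382 km
3: 93.0537 km
4: 103.6126 km
5: 17.3219 km
6: 81.6865 km
7: 42.9664 km
8: 116.2764 km
9: 24.9809 km
10: 101.9948 km
11: 44.0883 km
Sorted: 5 (17.3219 km) < 9 (24.9809 km) < 7 (42.9664 km) < 11 (44.0883 km) < …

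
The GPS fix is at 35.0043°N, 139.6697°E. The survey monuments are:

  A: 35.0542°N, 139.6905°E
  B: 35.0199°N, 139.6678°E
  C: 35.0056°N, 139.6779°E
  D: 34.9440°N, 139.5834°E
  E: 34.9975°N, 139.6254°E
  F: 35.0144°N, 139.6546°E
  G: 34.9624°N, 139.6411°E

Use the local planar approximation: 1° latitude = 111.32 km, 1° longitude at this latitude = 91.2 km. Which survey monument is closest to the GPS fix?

C

Distances from 35.0043°N, 139.6697°E:
A: √((0.0499·111.32)² + (0.0208·91.2)²) = √(30.856558 + 3.598457) = 5.8698 km
B: √((0.0156·111.32)² + (-0.0019·91.2)²) = √(3.015752 + 0.030026) = 1.7452 km
C: √((0.0013·111.32)² + (0.0082·91.2)²) = √(0.020943 + 0.559265) = 0.7617 km
D: √((-0.0603·111.32)² + (-0.0863·91.2)²) = √(45.058945 + 61.945715) = 10.3443 km
E: √((-0.0068·111.32)² + (-0.0443·91.2)²) = √(0.573013 + 16.322893) = 4.1105 km
F: √((0.0101·111.32)² + (-0.0151·91.2)²) = √(1.264122 + 1.896459) = 1.7778 km
G: √((-0.0419·111.32)² + (-0.0286·91.2)²) = √(21.755769 + 6.803333) = 5.3441 km
Minimum: C at 0.7617 km.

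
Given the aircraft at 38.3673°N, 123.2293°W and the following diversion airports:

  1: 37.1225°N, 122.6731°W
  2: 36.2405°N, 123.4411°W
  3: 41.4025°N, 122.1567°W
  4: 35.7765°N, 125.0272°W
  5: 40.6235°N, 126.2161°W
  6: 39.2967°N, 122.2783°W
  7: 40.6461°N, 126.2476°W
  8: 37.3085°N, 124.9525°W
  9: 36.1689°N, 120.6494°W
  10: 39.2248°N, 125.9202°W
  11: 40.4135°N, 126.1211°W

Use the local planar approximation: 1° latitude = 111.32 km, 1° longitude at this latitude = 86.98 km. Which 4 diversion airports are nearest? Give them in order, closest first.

6, 1, 8, 2

Distances from 38.3673°N, 123.2293°W:
1: 146.7734 km
2: 237.4710 km
3: 350.5221 km
4: 328.0765 km
5: 361.3492 km
6: 132.4628 km
7: 365.0677 km
8: 190.6764 km
9: 332.0331 km
10: 252.7717 km
11: 339.3403 km
Sorted: 6 (132.4628 km) < 1 (146.7734 km) < 8 (190.6764 km) < 2 (237.4710 km) < 10 (252.7717 km) < 4 (328.0765 km) < …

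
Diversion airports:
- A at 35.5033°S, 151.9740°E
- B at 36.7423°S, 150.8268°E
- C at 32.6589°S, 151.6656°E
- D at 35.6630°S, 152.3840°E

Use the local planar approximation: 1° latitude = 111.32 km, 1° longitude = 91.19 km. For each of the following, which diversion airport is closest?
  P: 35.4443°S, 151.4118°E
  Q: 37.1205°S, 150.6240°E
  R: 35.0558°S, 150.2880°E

P→A; Q→B; R→A

P at 35.4443°S, 151.4118°E:
  A: √((-0.0590·111.32)² + (0.5622·91.19)²) = √(43.137048 + 2628.307135) = 51.6860 km
  B: √((-1.2980·111.32)² + (-0.5850·91.19)²) = √(20878.331084 + 2845.811720) = 154.0264 km
  C: √((2.7854·111.32)² + (0.2538·91.19)²) = √(96143.856362 + 535.645754) = 310.9333 km
  D: √((-0.2187·111.32)² + (0.9722·91.19)²) = √(592.712329 + 7859.694486) = 91.9370 km
  → nearest: A (51.6860 km)
Q at 37.1205°S, 150.6240°E:
  A: √((1.6172·111.32)² + (1.3500·91.19)²) = √(32409.614153 + 15155.210342) = 218.0936 km
  B: √((0.3782·111.32)² + (0.2028·91.19)²) = √(1772.513062 + 342.003328) = 45.9839 km
  C: √((4.4616·111.32)² + (1.0416·91.19)²) = √(246676.432144 + 9021.866032) = 505.6662 km
  D: √((1.4575·111.32)² + (1.7600·91.19)²) = √(26324.705551 + 25758.452431) = 228.2173 km
  → nearest: B (45.9839 km)
R at 35.0558°S, 150.2880°E:
  A: √((-0.4475·111.32)² + (1.6860·91.19)²) = √(2481.603966 + 23637.937063) = 161.6154 km
  B: √((-1.6865·111.32)² + (0.5388·91.19)²) = √(35246.750668 + 2414.068591) = 194.0640 km
  C: √((2.3969·111.32)² + (1.3776·91.19)²) = √(71194.464234 + 15781.224558) = 294.9164 km
  D: √((-0.6072·111.32)² + (2.0960·91.19)²) = √(4568.881783 + 36532.297700) = 202.7343 km
  → nearest: A (161.6154 km)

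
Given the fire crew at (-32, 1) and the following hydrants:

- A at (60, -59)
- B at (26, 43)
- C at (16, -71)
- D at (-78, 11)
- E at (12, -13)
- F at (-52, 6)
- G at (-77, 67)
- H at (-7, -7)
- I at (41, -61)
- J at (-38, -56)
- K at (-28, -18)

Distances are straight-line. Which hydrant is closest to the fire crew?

K

Distances from (-32, 1):
A: 109.8
B: 71.6
C: 86.5
D: 47.1
E: 46.2
F: 20.6
G: 79.9
H: 26.2
I: 95.8
J: 57.3
K: 19.4
Minimum: K at 19.4.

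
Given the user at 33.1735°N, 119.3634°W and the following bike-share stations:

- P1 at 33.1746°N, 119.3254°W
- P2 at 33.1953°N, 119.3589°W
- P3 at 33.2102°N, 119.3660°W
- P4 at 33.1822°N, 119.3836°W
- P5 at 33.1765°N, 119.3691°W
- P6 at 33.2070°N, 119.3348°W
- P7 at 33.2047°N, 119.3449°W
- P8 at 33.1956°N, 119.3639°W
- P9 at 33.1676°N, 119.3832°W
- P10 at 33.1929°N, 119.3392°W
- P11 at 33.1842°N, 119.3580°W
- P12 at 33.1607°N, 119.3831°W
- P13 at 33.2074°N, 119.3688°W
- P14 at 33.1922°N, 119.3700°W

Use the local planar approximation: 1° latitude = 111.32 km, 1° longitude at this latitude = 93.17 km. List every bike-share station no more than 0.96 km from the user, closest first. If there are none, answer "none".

P5

Distances from 33.1735°N, 119.3634°W:
P1: √((0.0011·111.32)² + (0.0380·93.17)²) = √(0.014994 + 12.534857) = 3.5426 km
P2: √((0.0218·111.32)² + (0.0045·93.17)²) = √(5.889242 + 0.175783) = 2.4627 km
P3: √((0.0367·111.32)² + (-0.0026·93.17)²) = √(16.690853 + 0.058681) = 4.0926 km
P4: √((0.0087·111.32)² + (-0.0202·93.17)²) = √(0.937961 + 3.542052) = 2.1166 km
P5: √((0.0030·111.32)² + (-0.0057·93.17)²) = √(0.111529 + 0.282034) = 0.6273 km
P6: √((0.0335·111.32)² + (0.0286·93.17)²) = √(13.907082 + 7.100424) = 4.5834 km
P7: √((0.0312·111.32)² + (0.0185·93.17)²) = √(12.063007 + 2.970952) = 3.8774 km
P8: √((0.0221·111.32)² + (-0.0005·93.17)²) = √(6.052446 + 0.002170) = 2.4606 km
P9: √((-0.0059·111.32)² + (-0.0198·93.17)²) = √(0.431370 + 3.403162) = 1.9582 km
P10: √((0.0194·111.32)² + (0.0242·93.17)²) = √(4.663907 + 5.083735) = 3.1221 km
P11: √((0.0107·111.32)² + (0.0054·93.17)²) = √(1.418776 + 0.253128) = 1.2930 km
P12: √((-0.0128·111.32)² + (-0.0197·93.17)²) = √(2.030329 + 3.368873) = 2.3236 km
P13: √((0.0339·111.32)² + (-0.0054·93.17)²) = √(14.241174 + 0.253128) = 3.8071 km
P14: √((0.0187·111.32)² + (-0.0066·93.17)²) = √(4.333408 + 0.378129) = 2.1706 km
Threshold 0.96 km: P5 (0.6273 km) is within range.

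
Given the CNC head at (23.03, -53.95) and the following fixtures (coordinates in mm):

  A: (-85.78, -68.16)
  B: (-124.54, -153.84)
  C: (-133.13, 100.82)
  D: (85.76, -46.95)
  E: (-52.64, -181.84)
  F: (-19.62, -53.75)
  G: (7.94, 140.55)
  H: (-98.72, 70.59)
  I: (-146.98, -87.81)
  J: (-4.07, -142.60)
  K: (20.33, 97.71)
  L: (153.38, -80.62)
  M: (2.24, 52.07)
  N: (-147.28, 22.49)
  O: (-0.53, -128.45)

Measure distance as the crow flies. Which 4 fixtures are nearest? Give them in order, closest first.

Distances from (23.03, -53.95):
A: √((-108.81)² + (-14.21)²) = √(11839.6161 + 201.9241) = 109.73 mm
B: √((-147.57)² + (-99.89)²) = √(21776.9049 + 9978.0121) = 178.20 mm
C: √((-156.16)² + (154.77)²) = √(24385.9456 + 23953.7529) = 219.86 mm
D: √((62.73)² + (7.00)²) = √(3935.0529 + 49.0000) = 63.12 mm
E: √((-75.67)² + (-127.89)²) = √(5725.9489 + 16355.8521) = 148.60 mm
F: √((-42.65)² + (0.20)²) = √(1819.0225 + 0.0400) = 42.65 mm
G: √((-15.09)² + (194.50)²) = √(227.7081 + 37830.2500) = 195.08 mm
H: √((-121.75)² + (124.54)²) = √(14823.0625 + 15510.2116) = 174.16 mm
I: √((-170.01)² + (-33.86)²) = √(28903.4001 + 1146.4996) = 173.35 mm
J: √((-27.10)² + (-88.65)²) = √(734.4100 + 7858.8225) = 92.70 mm
K: √((-2.70)² + (151.66)²) = √(7.2900 + 23000.7556) = 151.68 mm
L: √((130.35)² + (-26.67)²) = √(16991.1225 + 711.2889) = 133.05 mm
M: √((-20.79)² + (106.02)²) = √(432.2241 + 11240.2404) = 108.04 mm
N: √((-170.31)² + (76.44)²) = √(29005.4961 + 5843.0736) = 186.68 mm
O: √((-23.56)² + (-74.50)²) = √(555.0736 + 5550.2500) = 78.14 mm
Sorted: F (42.65 mm) < D (63.12 mm) < O (78.14 mm) < J (92.70 mm) < M (108.04 mm) < A (109.73 mm) < …

F, D, O, J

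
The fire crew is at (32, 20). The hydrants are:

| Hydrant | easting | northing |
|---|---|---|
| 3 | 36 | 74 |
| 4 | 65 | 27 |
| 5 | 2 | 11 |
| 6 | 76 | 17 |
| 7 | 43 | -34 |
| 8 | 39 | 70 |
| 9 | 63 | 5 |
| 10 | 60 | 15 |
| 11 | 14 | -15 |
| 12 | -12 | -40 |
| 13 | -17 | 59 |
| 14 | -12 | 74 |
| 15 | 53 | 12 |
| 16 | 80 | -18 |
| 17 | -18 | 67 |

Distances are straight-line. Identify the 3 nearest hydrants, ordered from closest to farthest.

15, 10, 5

Distances from (32, 20):
3: 54.1
4: 33.7
5: 31.3
6: 44.1
7: 55.1
8: 50.5
9: 34.4
10: 28.4
11: 39.4
12: 74.4
13: 62.6
14: 69.7
15: 22.5
16: 61.2
17: 68.6
Sorted: 15 (22.5) < 10 (28.4) < 5 (31.3) < 4 (33.7) < 9 (34.4) < …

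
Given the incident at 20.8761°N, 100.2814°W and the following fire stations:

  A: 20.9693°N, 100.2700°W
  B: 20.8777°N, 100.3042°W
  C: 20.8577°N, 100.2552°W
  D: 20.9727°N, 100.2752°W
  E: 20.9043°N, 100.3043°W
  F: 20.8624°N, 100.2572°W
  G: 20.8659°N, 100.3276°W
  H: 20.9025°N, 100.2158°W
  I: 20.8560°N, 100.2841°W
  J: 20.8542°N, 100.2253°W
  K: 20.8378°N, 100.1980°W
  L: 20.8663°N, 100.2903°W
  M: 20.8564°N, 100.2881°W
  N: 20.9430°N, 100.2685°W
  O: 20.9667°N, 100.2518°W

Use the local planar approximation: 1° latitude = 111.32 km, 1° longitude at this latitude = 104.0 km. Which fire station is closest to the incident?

Distances from 20.8761°N, 100.2814°W:
A: √((0.0932·111.32)² + (0.0114·104.0)²) = √(107.641123 + 1.405647) = 10.4425 km
B: √((0.0016·111.32)² + (-0.0228·104.0)²) = √(0.031724 + 5.622589) = 2.3779 km
C: √((-0.0184·111.32)² + (0.0262·104.0)²) = √(4.195484 + 7.424535) = 3.4088 km
D: √((0.0966·111.32)² + (0.0062·104.0)²) = √(115.638020 + 0.415767) = 10.7728 km
E: √((0.0282·111.32)² + (-0.0229·104.0)²) = √(9.854727 + 5.672019) = 3.9404 km
F: √((-0.0137·111.32)² + (0.0242·104.0)²) = √(2.325881 + 6.334282) = 2.9428 km
G: √((-0.0102·111.32)² + (-0.0462·104.0)²) = √(1.289278 + 23.086103) = 4.9371 km
H: √((0.0264·111.32)² + (0.0656·104.0)²) = √(8.636828 + 46.545142) = 7.4285 km
I: √((-0.0201·111.32)² + (-0.0027·104.0)²) = √(5.006549 + 0.078849) = 2.2551 km
J: √((-0.0219·111.32)² + (0.0561·104.0)²) = √(5.943395 + 34.040223) = 6.3233 km
K: √((-0.0383·111.32)² + (0.0834·104.0)²) = √(18.177910 + 75.231337) = 9.6648 km
L: √((-0.0098·111.32)² + (-0.0089·104.0)²) = √(1.190141 + 0.856735) = 1.4307 km
M: √((-0.0197·111.32)² + (-0.0067·104.0)²) = √(4.809267 + 0.485530) = 2.3010 km
N: √((0.0669·111.32)² + (0.0129·104.0)²) = √(55.462396 + 1.799891) = 7.5672 km
O: √((0.0906·111.32)² + (0.0296·104.0)²) = √(101.719166 + 9.476547) = 10.5449 km
Minimum: L at 1.4307 km.

L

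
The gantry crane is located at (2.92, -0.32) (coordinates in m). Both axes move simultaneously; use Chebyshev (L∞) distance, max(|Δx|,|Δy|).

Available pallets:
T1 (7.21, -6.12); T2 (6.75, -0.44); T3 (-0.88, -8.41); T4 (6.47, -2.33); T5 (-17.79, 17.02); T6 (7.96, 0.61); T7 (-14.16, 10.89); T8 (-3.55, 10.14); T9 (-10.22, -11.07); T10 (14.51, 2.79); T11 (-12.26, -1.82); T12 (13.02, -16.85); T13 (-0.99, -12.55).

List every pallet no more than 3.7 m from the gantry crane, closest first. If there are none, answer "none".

T4

Distances from (2.92, -0.32):
T1: 5.80 m
T2: 3.83 m
T3: 8.09 m
T4: 3.55 m
T5: 20.71 m
T6: 5.04 m
T7: 17.08 m
T8: 10.46 m
T9: 13.14 m
T10: 11.59 m
T11: 15.18 m
T12: 16.53 m
T13: 12.23 m
Threshold 3.7 m: T4 (3.55 m) is within range.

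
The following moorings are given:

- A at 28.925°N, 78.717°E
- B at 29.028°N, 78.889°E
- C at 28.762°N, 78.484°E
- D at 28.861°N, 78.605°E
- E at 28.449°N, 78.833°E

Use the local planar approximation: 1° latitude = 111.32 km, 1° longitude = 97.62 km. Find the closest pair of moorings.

A and D

Pairwise distances:
A–D: √((-0.064·111.32)² + (-0.112·97.62)²) = √(50.75822 + 119.54011) = 13.050 km
C–D: √((0.099·111.32)² + (0.121·97.62)²) = √(121.45539 + 139.52382) = 16.155 km
A–B: √((0.103·111.32)² + (0.172·97.62)²) = √(131.46824 + 281.92559) = 20.332 km
A–C: √((-0.163·111.32)² + (-0.233·97.62)²) = √(329.24683 + 517.35595) = 29.096 km
B–D: √((-0.167·111.32)² + (-0.284·97.62)²) = √(345.60446 + 768.62461) = 33.380 km
C–E: √((-0.313·111.32)² + (0.349·97.62)²) = √(1214.04580 + 1160.72265) = 48.732 km
B–C: √((-0.266·111.32)² + (-0.405·97.62)²) = √(876.81843 + 1563.10320) = 49.396 km
D–E: √((-0.412·111.32)² + (0.228·97.62)²) = √(2103.49182 + 495.39007) = 50.979 km
A–E: √((-0.476·111.32)² + (0.116·97.62)²) = √(2807.76206 + 128.23116) = 54.185 km
B–E: √((-0.579·111.32)² + (-0.056·97.62)²) = √(4154.35421 + 29.88503) = 64.686 km
Closest pair: A–D at 13.050 km.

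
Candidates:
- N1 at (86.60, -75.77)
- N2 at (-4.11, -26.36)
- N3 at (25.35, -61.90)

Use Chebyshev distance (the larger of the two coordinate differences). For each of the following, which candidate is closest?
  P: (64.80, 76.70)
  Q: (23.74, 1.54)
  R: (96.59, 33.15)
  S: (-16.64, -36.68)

P→N2; Q→N2; R→N3; S→N2

P at (64.80, 76.70):
  N1: 152.47
  N2: 103.06
  N3: 138.60
  → nearest: N2 (103.06)
Q at (23.74, 1.54):
  N1: 77.31
  N2: 27.90
  N3: 63.44
  → nearest: N2 (27.90)
R at (96.59, 33.15):
  N1: 108.92
  N2: 100.70
  N3: 95.05
  → nearest: N3 (95.05)
S at (-16.64, -36.68):
  N1: 103.24
  N2: 12.53
  N3: 41.99
  → nearest: N2 (12.53)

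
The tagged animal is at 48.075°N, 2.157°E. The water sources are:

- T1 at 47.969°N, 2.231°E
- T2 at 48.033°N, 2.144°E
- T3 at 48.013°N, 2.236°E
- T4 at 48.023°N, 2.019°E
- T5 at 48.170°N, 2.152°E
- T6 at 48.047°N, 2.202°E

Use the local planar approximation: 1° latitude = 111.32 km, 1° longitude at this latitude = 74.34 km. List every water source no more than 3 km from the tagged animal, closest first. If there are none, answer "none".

Distances from 48.075°N, 2.157°E:
T1: √((-0.106·111.32)² + (0.074·74.34)²) = √(139.23811 + 30.26276) = 13.019 km
T2: √((-0.042·111.32)² + (-0.013·74.34)²) = √(21.85974 + 0.93397) = 4.774 km
T3: √((-0.062·111.32)² + (0.079·74.34)²) = √(47.63540 + 34.49048) = 9.062 km
T4: √((-0.052·111.32)² + (-0.138·74.34)²) = √(33.50835 + 105.24544) = 11.779 km
T5: √((0.095·111.32)² + (-0.005·74.34)²) = √(111.83909 + 0.13816) = 10.582 km
T6: √((-0.028·111.32)² + (0.045·74.34)²) = √(9.71544 + 11.19103) = 4.572 km
Threshold 3 km: none within range.

none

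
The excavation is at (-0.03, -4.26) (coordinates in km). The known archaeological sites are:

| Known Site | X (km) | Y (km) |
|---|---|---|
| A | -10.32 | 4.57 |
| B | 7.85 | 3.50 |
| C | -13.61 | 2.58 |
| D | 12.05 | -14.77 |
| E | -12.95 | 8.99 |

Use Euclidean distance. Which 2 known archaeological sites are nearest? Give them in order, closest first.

Distances from (-0.03, -4.26):
A: 13.56 km
B: 11.06 km
C: 15.21 km
D: 16.01 km
E: 18.51 km
Sorted: B (11.06 km) < A (13.56 km) < C (15.21 km) < D (16.01 km) < …

B, A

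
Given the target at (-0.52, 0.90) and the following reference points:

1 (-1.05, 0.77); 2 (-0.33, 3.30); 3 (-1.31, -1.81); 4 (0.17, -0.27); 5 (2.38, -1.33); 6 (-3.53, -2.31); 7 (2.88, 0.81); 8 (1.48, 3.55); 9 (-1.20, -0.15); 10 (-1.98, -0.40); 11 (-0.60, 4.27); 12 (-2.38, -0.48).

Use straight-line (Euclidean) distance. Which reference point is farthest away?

6

Distances from (-0.52, 0.90):
1: √((-0.53)² + (-0.13)²) = √(0.2809 + 0.0169) = 0.55
2: √((0.19)² + (2.40)²) = √(0.0361 + 5.7600) = 2.41
3: √((-0.79)² + (-2.71)²) = √(0.6241 + 7.3441) = 2.82
4: √((0.69)² + (-1.17)²) = √(0.4761 + 1.3689) = 1.36
5: √((2.90)² + (-2.23)²) = √(8.4100 + 4.9729) = 3.66
6: √((-3.01)² + (-3.21)²) = √(9.0601 + 10.3041) = 4.40
7: √((3.40)² + (-0.09)²) = √(11.5600 + 0.0081) = 3.40
8: √((2.00)² + (2.65)²) = √(4.0000 + 7.0225) = 3.32
9: √((-0.68)² + (-1.05)²) = √(0.4624 + 1.1025) = 1.25
10: √((-1.46)² + (-1.30)²) = √(2.1316 + 1.6900) = 1.95
11: √((-0.08)² + (3.37)²) = √(0.0064 + 11.3569) = 3.37
12: √((-1.86)² + (-1.38)²) = √(3.4596 + 1.9044) = 2.32
Maximum: 6 at 4.40.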